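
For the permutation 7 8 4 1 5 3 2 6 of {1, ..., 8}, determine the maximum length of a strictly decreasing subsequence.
4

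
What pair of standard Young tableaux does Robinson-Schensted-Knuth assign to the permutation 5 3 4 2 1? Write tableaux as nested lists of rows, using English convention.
P = [[1, 4], [2], [3], [5]], Q = [[1, 3], [2], [4], [5]]

Insert each entry of the permutation into P by Schensted row insertion, recording in Q the position of each new cell.

Insert 5: appended to row 1. P = [[5]].
Insert 3: 3 bumps 5 from row 1; 5 starts row 2. P = [[3], [5]].
Insert 4: appended to row 1. P = [[3, 4], [5]].
Insert 2: 2 bumps 3 from row 1; 3 bumps 5 from row 2; 5 starts row 3. P = [[2, 4], [3], [5]].
Insert 1: 1 bumps 2 from row 1; 2 bumps 3 from row 2; 3 bumps 5 from row 3; 5 starts row 4. P = [[1, 4], [2], [3], [5]].

So P = [[1, 4], [2], [3], [5]], Q = [[1, 3], [2], [4], [5]].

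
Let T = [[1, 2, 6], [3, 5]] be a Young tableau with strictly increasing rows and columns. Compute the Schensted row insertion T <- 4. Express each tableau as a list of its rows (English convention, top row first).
[[1, 2, 4], [3, 5, 6]]

In row 1, 4 replaces 6 (the leftmost entry greater than 4); 6 is bumped to row 2. 6 is appended to row 2. The new tableau is [[1, 2, 4], [3, 5, 6]].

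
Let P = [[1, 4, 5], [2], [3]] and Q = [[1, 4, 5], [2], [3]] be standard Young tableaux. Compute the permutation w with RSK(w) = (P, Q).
Reverse the RSK construction: for i from n down to 1, find the cell of Q containing i, remove the entry at that cell from P, and reverse-bump it up through P; the value ejected from row 1 is w(i).

Step i=5: Q has 5 at row 1, column 3; remove that cell from P, ejecting 5. So w(5) = 5. P is now [[1, 4], [2], [3]].
Step i=4: Q has 4 at row 1, column 2; remove that cell from P, ejecting 4. So w(4) = 4. P is now [[1], [2], [3]].
Step i=3: Q has 3 at row 3, column 1; remove 3 from row 3 of P and reverse-bump: 3 enters row 2 and ejects 2; 2 enters row 1 and ejects 1. So w(3) = 1. P is now [[2], [3]].
Step i=2: Q has 2 at row 2, column 1; remove 3 from row 2 of P and reverse-bump: 3 enters row 1 and ejects 2. So w(2) = 2. P is now [[3]].
Step i=1: Q has 1 at row 1, column 1; remove that cell from P, ejecting 3. So w(1) = 3. P is now [].

So w = 3 2 1 4 5.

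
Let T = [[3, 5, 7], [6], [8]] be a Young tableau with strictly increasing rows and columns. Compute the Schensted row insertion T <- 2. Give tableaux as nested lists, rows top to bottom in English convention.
In row 1, 2 replaces 3 (the leftmost entry greater than 2); 3 is bumped to row 2. In row 2, 3 replaces 6 (the leftmost entry greater than 3); 6 is bumped to row 3. In row 3, 6 replaces 8 (the leftmost entry greater than 6); 8 is bumped to row 4. 8 starts a new row 4. The new tableau is [[2, 5, 7], [3], [6], [8]].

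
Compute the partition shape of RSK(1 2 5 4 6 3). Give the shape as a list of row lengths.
Row-insert each entry into an empty tableau.

After inserting 1: P = [[1]].
After inserting 2: P = [[1, 2]].
After inserting 5: P = [[1, 2, 5]].
After inserting 4: P = [[1, 2, 4], [5]].
After inserting 6: P = [[1, 2, 4, 6], [5]].
After inserting 3: P = [[1, 2, 3, 6], [4], [5]].

The final insertion tableau P = [[1, 2, 3, 6], [4], [5]] has shape [4, 1, 1].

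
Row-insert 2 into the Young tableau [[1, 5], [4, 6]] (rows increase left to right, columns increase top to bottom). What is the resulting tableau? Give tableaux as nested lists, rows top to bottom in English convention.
[[1, 2], [4, 5], [6]]

In row 1, 2 replaces 5 (the leftmost entry greater than 2); 5 is bumped to row 2. In row 2, 5 replaces 6 (the leftmost entry greater than 5); 6 is bumped to row 3. 6 starts a new row 3. The new tableau is [[1, 2], [4, 5], [6]].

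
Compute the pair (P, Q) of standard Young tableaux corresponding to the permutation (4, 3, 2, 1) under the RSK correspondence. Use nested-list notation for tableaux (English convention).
P = [[1], [2], [3], [4]], Q = [[1], [2], [3], [4]]

Insert each entry of the permutation into P by Schensted row insertion, recording in Q the position of each new cell.

Insert 4: appended to row 1. P = [[4]], Q = [[1]].
Insert 3: 3 bumps 4 from row 1; 4 starts row 2. P = [[3], [4]], Q = [[1], [2]].
Insert 2: 2 bumps 3 from row 1; 3 bumps 4 from row 2; 4 starts row 3. P = [[2], [3], [4]], Q = [[1], [2], [3]].
Insert 1: 1 bumps 2 from row 1; 2 bumps 3 from row 2; 3 bumps 4 from row 3; 4 starts row 4. P = [[1], [2], [3], [4]], Q = [[1], [2], [3], [4]].

So P = [[1], [2], [3], [4]], Q = [[1], [2], [3], [4]].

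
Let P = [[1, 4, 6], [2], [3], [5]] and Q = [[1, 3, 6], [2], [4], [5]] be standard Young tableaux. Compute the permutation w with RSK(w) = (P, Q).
5 3 4 2 1 6

Reverse the RSK construction: for i from n down to 1, find the cell of Q containing i, remove the entry at that cell from P, and reverse-bump it up through P; the value ejected from row 1 is w(i).

Step i=6: Q has 6 at row 1, column 3; remove that cell from P, ejecting 6. So w(6) = 6. P is now [[1, 4], [2], [3], [5]].
Step i=5: Q has 5 at row 4, column 1; remove 5 from row 4 of P and reverse-bump: 5 enters row 3 and ejects 3; 3 enters row 2 and ejects 2; 2 enters row 1 and ejects 1. So w(5) = 1. P is now [[2, 4], [3], [5]].
Step i=4: Q has 4 at row 3, column 1; remove 5 from row 3 of P and reverse-bump: 5 enters row 2 and ejects 3; 3 enters row 1 and ejects 2. So w(4) = 2. P is now [[3, 4], [5]].
Step i=3: Q has 3 at row 1, column 2; remove that cell from P, ejecting 4. So w(3) = 4. P is now [[3], [5]].
Step i=2: Q has 2 at row 2, column 1; remove 5 from row 2 of P and reverse-bump: 5 enters row 1 and ejects 3. So w(2) = 3. P is now [[5]].
Step i=1: Q has 1 at row 1, column 1; remove that cell from P, ejecting 5. So w(1) = 5. P is now [].

So w = 5 3 4 2 1 6.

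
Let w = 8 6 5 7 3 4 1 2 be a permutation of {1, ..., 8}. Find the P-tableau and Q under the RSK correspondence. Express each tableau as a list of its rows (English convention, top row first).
P = [[1, 2], [3, 4], [5, 7], [6], [8]], Q = [[1, 4], [2, 6], [3, 8], [5], [7]]

Insert each entry of the permutation into P by Schensted row insertion, recording in Q the position of each new cell.

After inserting 8: P = [[8]].
After inserting 6: P = [[6], [8]].
After inserting 5: P = [[5], [6], [8]].
After inserting 7: P = [[5, 7], [6], [8]].
After inserting 3: P = [[3, 7], [5], [6], [8]].
After inserting 4: P = [[3, 4], [5, 7], [6], [8]].
After inserting 1: P = [[1, 4], [3, 7], [5], [6], [8]].
After inserting 2: P = [[1, 2], [3, 4], [5, 7], [6], [8]].

So P = [[1, 2], [3, 4], [5, 7], [6], [8]], Q = [[1, 4], [2, 6], [3, 8], [5], [7]].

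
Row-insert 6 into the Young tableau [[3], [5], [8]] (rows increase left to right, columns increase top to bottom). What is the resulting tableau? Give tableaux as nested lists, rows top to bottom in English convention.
6 is larger than every entry of row 1, so it is appended to row 1. The new tableau is [[3, 6], [5], [8]].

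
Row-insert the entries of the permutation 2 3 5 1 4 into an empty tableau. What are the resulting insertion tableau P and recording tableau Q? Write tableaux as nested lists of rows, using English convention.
Insert each entry of the permutation into P by Schensted row insertion, recording in Q the position of each new cell.

Insert 2: appended to row 1. P = [[2]], Q = [[1]].
Insert 3: appended to row 1. P = [[2, 3]], Q = [[1, 2]].
Insert 5: appended to row 1. P = [[2, 3, 5]], Q = [[1, 2, 3]].
Insert 1: 1 bumps 2 from row 1; 2 starts row 2. P = [[1, 3, 5], [2]], Q = [[1, 2, 3], [4]].
Insert 4: 4 bumps 5 from row 1; 5 appends to row 2. P = [[1, 3, 4], [2, 5]], Q = [[1, 2, 3], [4, 5]].

So P = [[1, 3, 4], [2, 5]], Q = [[1, 2, 3], [4, 5]].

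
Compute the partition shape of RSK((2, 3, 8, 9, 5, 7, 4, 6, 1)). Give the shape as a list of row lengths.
Row-insert each entry into an empty tableau.

After inserting 2: P = [[2]].
After inserting 3: P = [[2, 3]].
After inserting 8: P = [[2, 3, 8]].
After inserting 9: P = [[2, 3, 8, 9]].
After inserting 5: P = [[2, 3, 5, 9], [8]].
After inserting 7: P = [[2, 3, 5, 7], [8, 9]].
After inserting 4: P = [[2, 3, 4, 7], [5, 9], [8]].
After inserting 6: P = [[2, 3, 4, 6], [5, 7], [8, 9]].
After inserting 1: P = [[1, 3, 4, 6], [2, 7], [5, 9], [8]].

The final insertion tableau P = [[1, 3, 4, 6], [2, 7], [5, 9], [8]] has shape [4, 2, 2, 1].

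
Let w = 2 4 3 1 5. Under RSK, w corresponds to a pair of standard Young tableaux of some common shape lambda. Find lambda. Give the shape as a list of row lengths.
[3, 1, 1]

Row-insert each entry into an empty tableau.

After inserting 2: P = [[2]].
After inserting 4: P = [[2, 4]].
After inserting 3: P = [[2, 3], [4]].
After inserting 1: P = [[1, 3], [2], [4]].
After inserting 5: P = [[1, 3, 5], [2], [4]].

The final insertion tableau P = [[1, 3, 5], [2], [4]] has shape [3, 1, 1].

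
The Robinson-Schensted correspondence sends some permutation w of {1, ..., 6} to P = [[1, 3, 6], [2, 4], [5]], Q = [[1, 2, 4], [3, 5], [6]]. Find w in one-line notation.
2 5 1 6 4 3

Reverse RSK: for i = n, n-1, ..., 1, locate i in Q, remove the corresponding corner cell from P, and reverse-bump its entry up through P; the value ejected from row 1 is w(i).

So w = 2 5 1 6 4 3.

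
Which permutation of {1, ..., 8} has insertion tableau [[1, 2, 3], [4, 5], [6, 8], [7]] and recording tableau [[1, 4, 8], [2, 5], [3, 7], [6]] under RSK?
7 6 4 8 5 1 2 3

Reverse the RSK construction: for i from n down to 1, find the cell of Q containing i, remove the entry at that cell from P, and reverse-bump it up through P; the value ejected from row 1 is w(i).

Step i=8: Q has 8 at row 1, column 3; remove that cell from P, ejecting 3. So w(8) = 3. P is now [[1, 2], [4, 5], [6, 8], [7]].
Step i=7: Q has 7 at row 3, column 2; remove 8 from row 3 of P and reverse-bump: 8 enters row 2 and ejects 5; 5 enters row 1 and ejects 2. So w(7) = 2. P is now [[1, 5], [4, 8], [6], [7]].
Step i=6: Q has 6 at row 4, column 1; remove 7 from row 4 of P and reverse-bump: 7 enters row 3 and ejects 6; 6 enters row 2 and ejects 4; 4 enters row 1 and ejects 1. So w(6) = 1. P is now [[4, 5], [6, 8], [7]].
Step i=5: Q has 5 at row 2, column 2; remove 8 from row 2 of P and reverse-bump: 8 enters row 1 and ejects 5. So w(5) = 5. P is now [[4, 8], [6], [7]].
Step i=4: Q has 4 at row 1, column 2; remove that cell from P, ejecting 8. So w(4) = 8. P is now [[4], [6], [7]].
Step i=3: Q has 3 at row 3, column 1; remove 7 from row 3 of P and reverse-bump: 7 enters row 2 and ejects 6; 6 enters row 1 and ejects 4. So w(3) = 4. P is now [[6], [7]].
Step i=2: Q has 2 at row 2, column 1; remove 7 from row 2 of P and reverse-bump: 7 enters row 1 and ejects 6. So w(2) = 6. P is now [[7]].
Step i=1: Q has 1 at row 1, column 1; remove that cell from P, ejecting 7. So w(1) = 7. P is now [].

So w = 7 6 4 8 5 1 2 3.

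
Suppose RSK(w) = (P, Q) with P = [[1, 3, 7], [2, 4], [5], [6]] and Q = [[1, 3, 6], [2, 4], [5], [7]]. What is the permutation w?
2 1 6 5 4 7 3

Reverse RSK: for i = n, n-1, ..., 1, locate i in Q, remove the corresponding corner cell from P, and reverse-bump its entry up through P; the value ejected from row 1 is w(i).

So w = 2 1 6 5 4 7 3.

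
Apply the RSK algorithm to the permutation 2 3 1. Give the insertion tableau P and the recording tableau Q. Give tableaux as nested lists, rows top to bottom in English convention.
P = [[1, 3], [2]], Q = [[1, 2], [3]]

Insert each entry of the permutation into P by Schensted row insertion, recording in Q the position of each new cell.

Insert 2: appended to row 1. P = [[2]].
Insert 3: appended to row 1. P = [[2, 3]].
Insert 1: 1 bumps 2 from row 1; 2 starts row 2. P = [[1, 3], [2]].

So P = [[1, 3], [2]], Q = [[1, 2], [3]].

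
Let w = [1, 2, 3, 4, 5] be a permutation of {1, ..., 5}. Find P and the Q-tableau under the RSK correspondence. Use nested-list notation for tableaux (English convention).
Insert each entry of the permutation into P by Schensted row insertion, recording in Q the position of each new cell.

Insert 1: appended to row 1. P = [[1]], Q = [[1]].
Insert 2: appended to row 1. P = [[1, 2]], Q = [[1, 2]].
Insert 3: appended to row 1. P = [[1, 2, 3]], Q = [[1, 2, 3]].
Insert 4: appended to row 1. P = [[1, 2, 3, 4]], Q = [[1, 2, 3, 4]].
Insert 5: appended to row 1. P = [[1, 2, 3, 4, 5]], Q = [[1, 2, 3, 4, 5]].

So P = [[1, 2, 3, 4, 5]], Q = [[1, 2, 3, 4, 5]].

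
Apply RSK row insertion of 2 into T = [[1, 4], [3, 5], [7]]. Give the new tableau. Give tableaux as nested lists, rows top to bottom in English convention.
[[1, 2], [3, 4], [5], [7]]

In row 1, 2 replaces 4 (the leftmost entry greater than 2); 4 is bumped to row 2. In row 2, 4 replaces 5 (the leftmost entry greater than 4); 5 is bumped to row 3. In row 3, 5 replaces 7 (the leftmost entry greater than 5); 7 is bumped to row 4. 7 starts a new row 4. The new tableau is [[1, 2], [3, 4], [5], [7]].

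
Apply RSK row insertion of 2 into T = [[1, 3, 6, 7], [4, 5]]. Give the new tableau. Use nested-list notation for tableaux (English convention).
[[1, 2, 6, 7], [3, 5], [4]]

In row 1, 2 replaces 3 (the leftmost entry greater than 2); 3 is bumped to row 2. In row 2, 3 replaces 4 (the leftmost entry greater than 3); 4 is bumped to row 3. 4 starts a new row 3. The new tableau is [[1, 2, 6, 7], [3, 5], [4]].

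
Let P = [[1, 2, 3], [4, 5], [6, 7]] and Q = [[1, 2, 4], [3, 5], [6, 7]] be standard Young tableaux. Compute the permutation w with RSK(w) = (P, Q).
Reverse the RSK construction: for i from n down to 1, find the cell of Q containing i, remove the entry at that cell from P, and reverse-bump it up through P; the value ejected from row 1 is w(i).

Step i=7: Q has 7 at row 3, column 2; remove 7 from row 3 of P and reverse-bump: 7 enters row 2 and ejects 5; 5 enters row 1 and ejects 3. So w(7) = 3. P is now [[1, 2, 5], [4, 7], [6]].
Step i=6: Q has 6 at row 3, column 1; remove 6 from row 3 of P and reverse-bump: 6 enters row 2 and ejects 4; 4 enters row 1 and ejects 2. So w(6) = 2. P is now [[1, 4, 5], [6, 7]].
Step i=5: Q has 5 at row 2, column 2; remove 7 from row 2 of P and reverse-bump: 7 enters row 1 and ejects 5. So w(5) = 5. P is now [[1, 4, 7], [6]].
Step i=4: Q has 4 at row 1, column 3; remove that cell from P, ejecting 7. So w(4) = 7. P is now [[1, 4], [6]].
Step i=3: Q has 3 at row 2, column 1; remove 6 from row 2 of P and reverse-bump: 6 enters row 1 and ejects 4. So w(3) = 4. P is now [[1, 6]].
Step i=2: Q has 2 at row 1, column 2; remove that cell from P, ejecting 6. So w(2) = 6. P is now [[1]].
Step i=1: Q has 1 at row 1, column 1; remove that cell from P, ejecting 1. So w(1) = 1. P is now [].

So w = 1 6 4 7 5 2 3.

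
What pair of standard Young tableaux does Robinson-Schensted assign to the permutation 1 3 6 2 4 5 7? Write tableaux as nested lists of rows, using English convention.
Insert each entry of the permutation into P by Schensted row insertion, recording in Q the position of each new cell.

Insert 1: appended to row 1. P = [[1]], Q = [[1]].
Insert 3: appended to row 1. P = [[1, 3]], Q = [[1, 2]].
Insert 6: appended to row 1. P = [[1, 3, 6]], Q = [[1, 2, 3]].
Insert 2: 2 bumps 3 from row 1; 3 starts row 2. P = [[1, 2, 6], [3]], Q = [[1, 2, 3], [4]].
Insert 4: 4 bumps 6 from row 1; 6 appends to row 2. P = [[1, 2, 4], [3, 6]], Q = [[1, 2, 3], [4, 5]].
Insert 5: appended to row 1. P = [[1, 2, 4, 5], [3, 6]], Q = [[1, 2, 3, 6], [4, 5]].
Insert 7: appended to row 1. P = [[1, 2, 4, 5, 7], [3, 6]], Q = [[1, 2, 3, 6, 7], [4, 5]].

So P = [[1, 2, 4, 5, 7], [3, 6]], Q = [[1, 2, 3, 6, 7], [4, 5]].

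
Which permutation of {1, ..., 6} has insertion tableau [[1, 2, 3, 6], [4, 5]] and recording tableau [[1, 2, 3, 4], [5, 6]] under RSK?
Reverse the RSK construction: for i from n down to 1, find the cell of Q containing i, remove the entry at that cell from P, and reverse-bump it up through P; the value ejected from row 1 is w(i).

Step i=6: Q has 6 at row 2, column 2; remove 5 from row 2 of P and reverse-bump: 5 enters row 1 and ejects 3. So w(6) = 3. P is now [[1, 2, 5, 6], [4]].
Step i=5: Q has 5 at row 2, column 1; remove 4 from row 2 of P and reverse-bump: 4 enters row 1 and ejects 2. So w(5) = 2. P is now [[1, 4, 5, 6]].
Step i=4: Q has 4 at row 1, column 4; remove that cell from P, ejecting 6. So w(4) = 6. P is now [[1, 4, 5]].
Step i=3: Q has 3 at row 1, column 3; remove that cell from P, ejecting 5. So w(3) = 5. P is now [[1, 4]].
Step i=2: Q has 2 at row 1, column 2; remove that cell from P, ejecting 4. So w(2) = 4. P is now [[1]].
Step i=1: Q has 1 at row 1, column 1; remove that cell from P, ejecting 1. So w(1) = 1. P is now [].

So w = 1 4 5 6 2 3.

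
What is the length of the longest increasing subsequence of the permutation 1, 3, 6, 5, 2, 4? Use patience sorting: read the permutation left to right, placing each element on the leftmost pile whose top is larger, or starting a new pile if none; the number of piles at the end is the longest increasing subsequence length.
1: new pile. tops = [1]
3: new pile. tops = [1, 3]
6: new pile. tops = [1, 3, 6]
5: onto pile 3 (replacing 6). tops = [1, 3, 5]
2: onto pile 2 (replacing 3). tops = [1, 2, 5]
4: onto pile 3 (replacing 5). tops = [1, 2, 4]

3 piles, so the longest increasing subsequence has length 3.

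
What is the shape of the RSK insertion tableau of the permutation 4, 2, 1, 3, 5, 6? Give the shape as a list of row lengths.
[4, 1, 1]

Row-insert each entry into an empty tableau.

After inserting 4: P = [[4]].
After inserting 2: P = [[2], [4]].
After inserting 1: P = [[1], [2], [4]].
After inserting 3: P = [[1, 3], [2], [4]].
After inserting 5: P = [[1, 3, 5], [2], [4]].
After inserting 6: P = [[1, 3, 5, 6], [2], [4]].

The final insertion tableau P = [[1, 3, 5, 6], [2], [4]] has shape [4, 1, 1].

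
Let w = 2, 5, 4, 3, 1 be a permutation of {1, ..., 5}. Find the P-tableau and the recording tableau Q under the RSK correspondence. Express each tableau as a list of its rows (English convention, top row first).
Insert each entry of the permutation into P by Schensted row insertion, recording in Q the position of each new cell.

Insert 2: appended to row 1. P = [[2]], Q = [[1]].
Insert 5: appended to row 1. P = [[2, 5]], Q = [[1, 2]].
Insert 4: 4 bumps 5 from row 1; 5 starts row 2. P = [[2, 4], [5]], Q = [[1, 2], [3]].
Insert 3: 3 bumps 4 from row 1; 4 bumps 5 from row 2; 5 starts row 3. P = [[2, 3], [4], [5]], Q = [[1, 2], [3], [4]].
Insert 1: 1 bumps 2 from row 1; 2 bumps 4 from row 2; 4 bumps 5 from row 3; 5 starts row 4. P = [[1, 3], [2], [4], [5]], Q = [[1, 2], [3], [4], [5]].

So P = [[1, 3], [2], [4], [5]], Q = [[1, 2], [3], [4], [5]].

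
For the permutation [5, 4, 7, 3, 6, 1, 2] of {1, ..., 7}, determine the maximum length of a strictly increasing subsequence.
2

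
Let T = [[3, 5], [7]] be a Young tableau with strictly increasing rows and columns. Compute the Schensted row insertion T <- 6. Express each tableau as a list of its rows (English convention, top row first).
6 is larger than every entry of row 1, so it is appended to row 1. The new tableau is [[3, 5, 6], [7]].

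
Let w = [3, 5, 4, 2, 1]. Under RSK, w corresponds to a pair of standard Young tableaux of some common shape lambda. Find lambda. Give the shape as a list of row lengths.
Row-insert each entry into an empty tableau.

After inserting 3: P = [[3]].
After inserting 5: P = [[3, 5]].
After inserting 4: P = [[3, 4], [5]].
After inserting 2: P = [[2, 4], [3], [5]].
After inserting 1: P = [[1, 4], [2], [3], [5]].

The final insertion tableau P = [[1, 4], [2], [3], [5]] has shape [2, 1, 1, 1].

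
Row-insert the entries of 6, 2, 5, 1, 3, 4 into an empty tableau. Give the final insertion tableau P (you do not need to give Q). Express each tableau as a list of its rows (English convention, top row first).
After inserting 6: P = [[6]].
After inserting 2: P = [[2], [6]].
After inserting 5: P = [[2, 5], [6]].
After inserting 1: P = [[1, 5], [2], [6]].
After inserting 3: P = [[1, 3], [2, 5], [6]].
After inserting 4: P = [[1, 3, 4], [2, 5], [6]].

So P = [[1, 3, 4], [2, 5], [6]].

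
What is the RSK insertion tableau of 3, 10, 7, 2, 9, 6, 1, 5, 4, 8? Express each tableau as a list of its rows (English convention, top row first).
After inserting 3: P = [[3]].
After inserting 10: P = [[3, 10]].
After inserting 7: P = [[3, 7], [10]].
After inserting 2: P = [[2, 7], [3], [10]].
After inserting 9: P = [[2, 7, 9], [3], [10]].
After inserting 6: P = [[2, 6, 9], [3, 7], [10]].
After inserting 1: P = [[1, 6, 9], [2, 7], [3], [10]].
After inserting 5: P = [[1, 5, 9], [2, 6], [3, 7], [10]].
After inserting 4: P = [[1, 4, 9], [2, 5], [3, 6], [7], [10]].
After inserting 8: P = [[1, 4, 8], [2, 5, 9], [3, 6], [7], [10]].

So P = [[1, 4, 8], [2, 5, 9], [3, 6], [7], [10]].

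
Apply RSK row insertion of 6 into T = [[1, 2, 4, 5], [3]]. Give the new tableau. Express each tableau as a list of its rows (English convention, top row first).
6 is larger than every entry of row 1, so it is appended to row 1. The new tableau is [[1, 2, 4, 5, 6], [3]].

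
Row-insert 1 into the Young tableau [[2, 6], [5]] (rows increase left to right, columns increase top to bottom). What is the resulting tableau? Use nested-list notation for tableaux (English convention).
[[1, 6], [2], [5]]

In row 1, 1 replaces 2 (the leftmost entry greater than 1); 2 is bumped to row 2. In row 2, 2 replaces 5 (the leftmost entry greater than 2); 5 is bumped to row 3. 5 starts a new row 3. The new tableau is [[1, 6], [2], [5]].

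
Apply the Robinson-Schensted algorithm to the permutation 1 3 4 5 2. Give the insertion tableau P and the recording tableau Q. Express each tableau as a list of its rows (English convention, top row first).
Insert each entry of the permutation into P by Schensted row insertion, recording in Q the position of each new cell.

After inserting 1: P = [[1]].
After inserting 3: P = [[1, 3]].
After inserting 4: P = [[1, 3, 4]].
After inserting 5: P = [[1, 3, 4, 5]].
After inserting 2: P = [[1, 2, 4, 5], [3]].

So P = [[1, 2, 4, 5], [3]], Q = [[1, 2, 3, 4], [5]].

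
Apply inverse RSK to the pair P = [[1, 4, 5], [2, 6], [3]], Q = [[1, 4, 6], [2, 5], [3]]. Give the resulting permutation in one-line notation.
Reverse the RSK construction: for i from n down to 1, find the cell of Q containing i, remove the entry at that cell from P, and reverse-bump it up through P; the value ejected from row 1 is w(i).

Step i=6: Q has 6 at row 1, column 3; remove that cell from P, ejecting 5. So w(6) = 5. P is now [[1, 4], [2, 6], [3]].
Step i=5: Q has 5 at row 2, column 2; remove 6 from row 2 of P and reverse-bump: 6 enters row 1 and ejects 4. So w(5) = 4. P is now [[1, 6], [2], [3]].
Step i=4: Q has 4 at row 1, column 2; remove that cell from P, ejecting 6. So w(4) = 6. P is now [[1], [2], [3]].
Step i=3: Q has 3 at row 3, column 1; remove 3 from row 3 of P and reverse-bump: 3 enters row 2 and ejects 2; 2 enters row 1 and ejects 1. So w(3) = 1. P is now [[2], [3]].
Step i=2: Q has 2 at row 2, column 1; remove 3 from row 2 of P and reverse-bump: 3 enters row 1 and ejects 2. So w(2) = 2. P is now [[3]].
Step i=1: Q has 1 at row 1, column 1; remove that cell from P, ejecting 3. So w(1) = 3. P is now [].

So w = 3 2 1 6 4 5.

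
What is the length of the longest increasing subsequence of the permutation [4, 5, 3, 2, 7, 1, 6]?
3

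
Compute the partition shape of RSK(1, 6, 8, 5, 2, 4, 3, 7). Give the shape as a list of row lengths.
Row-insert each entry into an empty tableau.

After inserting 1: P = [[1]].
After inserting 6: P = [[1, 6]].
After inserting 8: P = [[1, 6, 8]].
After inserting 5: P = [[1, 5, 8], [6]].
After inserting 2: P = [[1, 2, 8], [5], [6]].
After inserting 4: P = [[1, 2, 4], [5, 8], [6]].
After inserting 3: P = [[1, 2, 3], [4, 8], [5], [6]].
After inserting 7: P = [[1, 2, 3, 7], [4, 8], [5], [6]].

The final insertion tableau P = [[1, 2, 3, 7], [4, 8], [5], [6]] has shape [4, 2, 1, 1].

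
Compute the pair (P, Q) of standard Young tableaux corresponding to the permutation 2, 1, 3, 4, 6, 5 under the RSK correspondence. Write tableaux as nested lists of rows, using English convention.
Insert each entry of the permutation into P by Schensted row insertion, recording in Q the position of each new cell.

Insert 2: appended to row 1. P = [[2]], Q = [[1]].
Insert 1: 1 bumps 2 from row 1; 2 starts row 2. P = [[1], [2]], Q = [[1], [2]].
Insert 3: appended to row 1. P = [[1, 3], [2]], Q = [[1, 3], [2]].
Insert 4: appended to row 1. P = [[1, 3, 4], [2]], Q = [[1, 3, 4], [2]].
Insert 6: appended to row 1. P = [[1, 3, 4, 6], [2]], Q = [[1, 3, 4, 5], [2]].
Insert 5: 5 bumps 6 from row 1; 6 appends to row 2. P = [[1, 3, 4, 5], [2, 6]], Q = [[1, 3, 4, 5], [2, 6]].

So P = [[1, 3, 4, 5], [2, 6]], Q = [[1, 3, 4, 5], [2, 6]].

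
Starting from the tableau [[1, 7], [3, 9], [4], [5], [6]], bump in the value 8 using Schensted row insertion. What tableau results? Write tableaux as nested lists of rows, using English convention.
[[1, 7, 8], [3, 9], [4], [5], [6]]

8 is larger than every entry of row 1, so it is appended to row 1. The new tableau is [[1, 7, 8], [3, 9], [4], [5], [6]].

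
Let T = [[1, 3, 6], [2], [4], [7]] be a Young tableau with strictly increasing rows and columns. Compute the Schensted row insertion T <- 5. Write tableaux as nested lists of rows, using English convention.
[[1, 3, 5], [2, 6], [4], [7]]

In row 1, 5 replaces 6 (the leftmost entry greater than 5); 6 is bumped to row 2. 6 is appended to row 2. The new tableau is [[1, 3, 5], [2, 6], [4], [7]].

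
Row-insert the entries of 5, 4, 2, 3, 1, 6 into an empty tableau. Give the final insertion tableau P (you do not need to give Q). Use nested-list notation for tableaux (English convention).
P = [[1, 3, 6], [2], [4], [5]]

Insert 5: appended to row 1. P = [[5]].
Insert 4: 4 bumps 5 from row 1; 5 starts row 2. P = [[4], [5]].
Insert 2: 2 bumps 4 from row 1; 4 bumps 5 from row 2; 5 starts row 3. P = [[2], [4], [5]].
Insert 3: appended to row 1. P = [[2, 3], [4], [5]].
Insert 1: 1 bumps 2 from row 1; 2 bumps 4 from row 2; 4 bumps 5 from row 3; 5 starts row 4. P = [[1, 3], [2], [4], [5]].
Insert 6: appended to row 1. P = [[1, 3, 6], [2], [4], [5]].

So P = [[1, 3, 6], [2], [4], [5]].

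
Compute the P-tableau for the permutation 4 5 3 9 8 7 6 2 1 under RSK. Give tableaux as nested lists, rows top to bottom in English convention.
P = [[1, 5, 6], [2, 7], [3], [4], [8], [9]]

Insert 4: appended to row 1. P = [[4]].
Insert 5: appended to row 1. P = [[4, 5]].
Insert 3: 3 bumps 4 from row 1; 4 starts row 2. P = [[3, 5], [4]].
Insert 9: appended to row 1. P = [[3, 5, 9], [4]].
Insert 8: 8 bumps 9 from row 1; 9 appends to row 2. P = [[3, 5, 8], [4, 9]].
Insert 7: 7 bumps 8 from row 1; 8 bumps 9 from row 2; 9 starts row 3. P = [[3, 5, 7], [4, 8], [9]].
Insert 6: 6 bumps 7 from row 1; 7 bumps 8 from row 2; 8 bumps 9 from row 3; 9 starts row 4. P = [[3, 5, 6], [4, 7], [8], [9]].
Insert 2: 2 bumps 3 from row 1; 3 bumps 4 from row 2; 4 bumps 8 from row 3; 8 bumps 9 from row 4; 9 starts row 5. P = [[2, 5, 6], [3, 7], [4], [8], [9]].
Insert 1: 1 bumps 2 from row 1; 2 bumps 3 from row 2; 3 bumps 4 from row 3; 4 bumps 8 from row 4; 8 bumps 9 from row 5; 9 starts row 6. P = [[1, 5, 6], [2, 7], [3], [4], [8], [9]].

So P = [[1, 5, 6], [2, 7], [3], [4], [8], [9]].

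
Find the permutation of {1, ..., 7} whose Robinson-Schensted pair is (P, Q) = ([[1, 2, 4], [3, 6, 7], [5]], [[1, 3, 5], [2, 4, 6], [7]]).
Reverse RSK: for i = n, n-1, ..., 1, locate i in Q, remove the corresponding corner cell from P, and reverse-bump its entry up through P; the value ejected from row 1 is w(i).

So w = 5 1 6 3 7 4 2.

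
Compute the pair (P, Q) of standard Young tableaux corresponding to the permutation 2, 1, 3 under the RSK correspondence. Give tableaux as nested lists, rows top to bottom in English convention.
P = [[1, 3], [2]], Q = [[1, 3], [2]]

Insert each entry of the permutation into P by Schensted row insertion, recording in Q the position of each new cell.

Insert 2: appended to row 1. P = [[2]].
Insert 1: 1 bumps 2 from row 1; 2 starts row 2. P = [[1], [2]].
Insert 3: appended to row 1. P = [[1, 3], [2]].

So P = [[1, 3], [2]], Q = [[1, 3], [2]].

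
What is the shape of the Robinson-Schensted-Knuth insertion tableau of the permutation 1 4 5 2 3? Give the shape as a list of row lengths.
Row-insert each entry into an empty tableau.

After inserting 1: P = [[1]].
After inserting 4: P = [[1, 4]].
After inserting 5: P = [[1, 4, 5]].
After inserting 2: P = [[1, 2, 5], [4]].
After inserting 3: P = [[1, 2, 3], [4, 5]].

The final insertion tableau P = [[1, 2, 3], [4, 5]] has shape [3, 2].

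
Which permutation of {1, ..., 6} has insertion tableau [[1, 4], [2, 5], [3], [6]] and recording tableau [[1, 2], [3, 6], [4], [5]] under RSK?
Reverse the RSK construction: for i from n down to 1, find the cell of Q containing i, remove the entry at that cell from P, and reverse-bump it up through P; the value ejected from row 1 is w(i).

Step i=6: Q has 6 at row 2, column 2; remove 5 from row 2 of P and reverse-bump: 5 enters row 1 and ejects 4. So w(6) = 4. P is now [[1, 5], [2], [3], [6]].
Step i=5: Q has 5 at row 4, column 1; remove 6 from row 4 of P and reverse-bump: 6 enters row 3 and ejects 3; 3 enters row 2 and ejects 2; 2 enters row 1 and ejects 1. So w(5) = 1. P is now [[2, 5], [3], [6]].
Step i=4: Q has 4 at row 3, column 1; remove 6 from row 3 of P and reverse-bump: 6 enters row 2 and ejects 3; 3 enters row 1 and ejects 2. So w(4) = 2. P is now [[3, 5], [6]].
Step i=3: Q has 3 at row 2, column 1; remove 6 from row 2 of P and reverse-bump: 6 enters row 1 and ejects 5. So w(3) = 5. P is now [[3, 6]].
Step i=2: Q has 2 at row 1, column 2; remove that cell from P, ejecting 6. So w(2) = 6. P is now [[3]].
Step i=1: Q has 1 at row 1, column 1; remove that cell from P, ejecting 3. So w(1) = 3. P is now [].

So w = 3 6 5 2 1 4.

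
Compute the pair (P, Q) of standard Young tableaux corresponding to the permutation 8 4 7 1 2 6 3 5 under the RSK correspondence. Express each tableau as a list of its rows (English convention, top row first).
P = [[1, 2, 3, 5], [4, 6], [7], [8]], Q = [[1, 3, 6, 8], [2, 5], [4], [7]]

Insert each entry of the permutation into P by Schensted row insertion, recording in Q the position of each new cell.

Insert 8: appended to row 1. P = [[8]], Q = [[1]].
Insert 4: 4 bumps 8 from row 1; 8 starts row 2. P = [[4], [8]], Q = [[1], [2]].
Insert 7: appended to row 1. P = [[4, 7], [8]], Q = [[1, 3], [2]].
Insert 1: 1 bumps 4 from row 1; 4 bumps 8 from row 2; 8 starts row 3. P = [[1, 7], [4], [8]], Q = [[1, 3], [2], [4]].
Insert 2: 2 bumps 7 from row 1; 7 appends to row 2. P = [[1, 2], [4, 7], [8]], Q = [[1, 3], [2, 5], [4]].
Insert 6: appended to row 1. P = [[1, 2, 6], [4, 7], [8]], Q = [[1, 3, 6], [2, 5], [4]].
Insert 3: 3 bumps 6 from row 1; 6 bumps 7 from row 2; 7 bumps 8 from row 3; 8 starts row 4. P = [[1, 2, 3], [4, 6], [7], [8]], Q = [[1, 3, 6], [2, 5], [4], [7]].
Insert 5: appended to row 1. P = [[1, 2, 3, 5], [4, 6], [7], [8]], Q = [[1, 3, 6, 8], [2, 5], [4], [7]].

So P = [[1, 2, 3, 5], [4, 6], [7], [8]], Q = [[1, 3, 6, 8], [2, 5], [4], [7]].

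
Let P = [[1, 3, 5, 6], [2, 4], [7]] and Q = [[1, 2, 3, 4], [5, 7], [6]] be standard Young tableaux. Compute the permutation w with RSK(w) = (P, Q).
2 4 5 7 6 1 3

Reverse RSK: for i = n, n-1, ..., 1, locate i in Q, remove the corresponding corner cell from P, and reverse-bump its entry up through P; the value ejected from row 1 is w(i).

So w = 2 4 5 7 6 1 3.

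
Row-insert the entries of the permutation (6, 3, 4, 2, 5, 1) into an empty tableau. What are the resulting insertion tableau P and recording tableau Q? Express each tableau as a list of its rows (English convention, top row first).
P = [[1, 4, 5], [2], [3], [6]], Q = [[1, 3, 5], [2], [4], [6]]

Insert each entry of the permutation into P by Schensted row insertion, recording in Q the position of each new cell.

After inserting 6: P = [[6]].
After inserting 3: P = [[3], [6]].
After inserting 4: P = [[3, 4], [6]].
After inserting 2: P = [[2, 4], [3], [6]].
After inserting 5: P = [[2, 4, 5], [3], [6]].
After inserting 1: P = [[1, 4, 5], [2], [3], [6]].

So P = [[1, 4, 5], [2], [3], [6]], Q = [[1, 3, 5], [2], [4], [6]].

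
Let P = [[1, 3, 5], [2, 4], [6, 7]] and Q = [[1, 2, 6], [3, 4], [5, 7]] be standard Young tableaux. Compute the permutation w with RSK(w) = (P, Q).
6 7 2 4 1 5 3

Reverse the RSK construction: for i from n down to 1, find the cell of Q containing i, remove the entry at that cell from P, and reverse-bump it up through P; the value ejected from row 1 is w(i).

Step i=7: Q has 7 at row 3, column 2; remove 7 from row 3 of P and reverse-bump: 7 enters row 2 and ejects 4; 4 enters row 1 and ejects 3. So w(7) = 3. P is now [[1, 4, 5], [2, 7], [6]].
Step i=6: Q has 6 at row 1, column 3; remove that cell from P, ejecting 5. So w(6) = 5. P is now [[1, 4], [2, 7], [6]].
Step i=5: Q has 5 at row 3, column 1; remove 6 from row 3 of P and reverse-bump: 6 enters row 2 and ejects 2; 2 enters row 1 and ejects 1. So w(5) = 1. P is now [[2, 4], [6, 7]].
Step i=4: Q has 4 at row 2, column 2; remove 7 from row 2 of P and reverse-bump: 7 enters row 1 and ejects 4. So w(4) = 4. P is now [[2, 7], [6]].
Step i=3: Q has 3 at row 2, column 1; remove 6 from row 2 of P and reverse-bump: 6 enters row 1 and ejects 2. So w(3) = 2. P is now [[6, 7]].
Step i=2: Q has 2 at row 1, column 2; remove that cell from P, ejecting 7. So w(2) = 7. P is now [[6]].
Step i=1: Q has 1 at row 1, column 1; remove that cell from P, ejecting 6. So w(1) = 6. P is now [].

So w = 6 7 2 4 1 5 3.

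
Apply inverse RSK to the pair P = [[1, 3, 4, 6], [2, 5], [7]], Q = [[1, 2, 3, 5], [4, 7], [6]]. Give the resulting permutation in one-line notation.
Reverse RSK: for i = n, n-1, ..., 1, locate i in Q, remove the corresponding corner cell from P, and reverse-bump its entry up through P; the value ejected from row 1 is w(i).

So w = 2 3 7 5 6 1 4.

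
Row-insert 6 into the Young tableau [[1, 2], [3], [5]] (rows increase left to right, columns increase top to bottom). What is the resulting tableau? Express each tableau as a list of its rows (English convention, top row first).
[[1, 2, 6], [3], [5]]

6 is larger than every entry of row 1, so it is appended to row 1. The new tableau is [[1, 2, 6], [3], [5]].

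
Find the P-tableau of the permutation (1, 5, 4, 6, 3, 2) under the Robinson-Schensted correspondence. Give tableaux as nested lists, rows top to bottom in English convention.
P = [[1, 2, 6], [3], [4], [5]]

Insert 1: appended to row 1. P = [[1]].
Insert 5: appended to row 1. P = [[1, 5]].
Insert 4: 4 bumps 5 from row 1; 5 starts row 2. P = [[1, 4], [5]].
Insert 6: appended to row 1. P = [[1, 4, 6], [5]].
Insert 3: 3 bumps 4 from row 1; 4 bumps 5 from row 2; 5 starts row 3. P = [[1, 3, 6], [4], [5]].
Insert 2: 2 bumps 3 from row 1; 3 bumps 4 from row 2; 4 bumps 5 from row 3; 5 starts row 4. P = [[1, 2, 6], [3], [4], [5]].

So P = [[1, 2, 6], [3], [4], [5]].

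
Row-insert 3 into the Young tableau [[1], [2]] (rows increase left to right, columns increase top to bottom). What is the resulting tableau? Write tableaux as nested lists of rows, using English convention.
[[1, 3], [2]]

3 is larger than every entry of row 1, so it is appended to row 1. The new tableau is [[1, 3], [2]].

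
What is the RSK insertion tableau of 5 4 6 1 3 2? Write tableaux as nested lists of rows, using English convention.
P = [[1, 2], [3, 6], [4], [5]]

Insert 5: appended to row 1. P = [[5]].
Insert 4: 4 bumps 5 from row 1; 5 starts row 2. P = [[4], [5]].
Insert 6: appended to row 1. P = [[4, 6], [5]].
Insert 1: 1 bumps 4 from row 1; 4 bumps 5 from row 2; 5 starts row 3. P = [[1, 6], [4], [5]].
Insert 3: 3 bumps 6 from row 1; 6 appends to row 2. P = [[1, 3], [4, 6], [5]].
Insert 2: 2 bumps 3 from row 1; 3 bumps 4 from row 2; 4 bumps 5 from row 3; 5 starts row 4. P = [[1, 2], [3, 6], [4], [5]].

So P = [[1, 2], [3, 6], [4], [5]].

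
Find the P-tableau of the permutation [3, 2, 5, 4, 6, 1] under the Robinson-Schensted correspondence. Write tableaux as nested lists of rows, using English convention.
P = [[1, 4, 6], [2, 5], [3]]

After inserting 3: P = [[3]].
After inserting 2: P = [[2], [3]].
After inserting 5: P = [[2, 5], [3]].
After inserting 4: P = [[2, 4], [3, 5]].
After inserting 6: P = [[2, 4, 6], [3, 5]].
After inserting 1: P = [[1, 4, 6], [2, 5], [3]].

So P = [[1, 4, 6], [2, 5], [3]].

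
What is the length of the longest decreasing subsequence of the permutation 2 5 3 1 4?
3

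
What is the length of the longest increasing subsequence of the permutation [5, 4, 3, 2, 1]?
1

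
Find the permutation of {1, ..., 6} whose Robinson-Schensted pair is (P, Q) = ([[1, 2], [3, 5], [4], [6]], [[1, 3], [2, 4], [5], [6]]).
4 1 6 5 3 2

Reverse the RSK construction: for i from n down to 1, find the cell of Q containing i, remove the entry at that cell from P, and reverse-bump it up through P; the value ejected from row 1 is w(i).

Step i=6: Q has 6 at row 4, column 1; remove 6 from row 4 of P and reverse-bump: 6 enters row 3 and ejects 4; 4 enters row 2 and ejects 3; 3 enters row 1 and ejects 2. So w(6) = 2. P is now [[1, 3], [4, 5], [6]].
Step i=5: Q has 5 at row 3, column 1; remove 6 from row 3 of P and reverse-bump: 6 enters row 2 and ejects 5; 5 enters row 1 and ejects 3. So w(5) = 3. P is now [[1, 5], [4, 6]].
Step i=4: Q has 4 at row 2, column 2; remove 6 from row 2 of P and reverse-bump: 6 enters row 1 and ejects 5. So w(4) = 5. P is now [[1, 6], [4]].
Step i=3: Q has 3 at row 1, column 2; remove that cell from P, ejecting 6. So w(3) = 6. P is now [[1], [4]].
Step i=2: Q has 2 at row 2, column 1; remove 4 from row 2 of P and reverse-bump: 4 enters row 1 and ejects 1. So w(2) = 1. P is now [[4]].
Step i=1: Q has 1 at row 1, column 1; remove that cell from P, ejecting 4. So w(1) = 4. P is now [].

So w = 4 1 6 5 3 2.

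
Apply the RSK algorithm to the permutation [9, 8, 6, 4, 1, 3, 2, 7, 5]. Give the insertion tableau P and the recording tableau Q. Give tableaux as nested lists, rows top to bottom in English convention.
Insert each entry of the permutation into P by Schensted row insertion, recording in Q the position of each new cell.

Insert 9: appended to row 1. P = [[9]].
Insert 8: 8 bumps 9 from row 1; 9 starts row 2. P = [[8], [9]].
Insert 6: 6 bumps 8 from row 1; 8 bumps 9 from row 2; 9 starts row 3. P = [[6], [8], [9]].
Insert 4: 4 bumps 6 from row 1; 6 bumps 8 from row 2; 8 bumps 9 from row 3; 9 starts row 4. P = [[4], [6], [8], [9]].
Insert 1: 1 bumps 4 from row 1; 4 bumps 6 from row 2; 6 bumps 8 from row 3; 8 bumps 9 from row 4; 9 starts row 5. P = [[1], [4], [6], [8], [9]].
Insert 3: appended to row 1. P = [[1, 3], [4], [6], [8], [9]].
Insert 2: 2 bumps 3 from row 1; 3 bumps 4 from row 2; 4 bumps 6 from row 3; 6 bumps 8 from row 4; 8 bumps 9 from row 5; 9 starts row 6. P = [[1, 2], [3], [4], [6], [8], [9]].
Insert 7: appended to row 1. P = [[1, 2, 7], [3], [4], [6], [8], [9]].
Insert 5: 5 bumps 7 from row 1; 7 appends to row 2. P = [[1, 2, 5], [3, 7], [4], [6], [8], [9]].

So P = [[1, 2, 5], [3, 7], [4], [6], [8], [9]], Q = [[1, 6, 8], [2, 9], [3], [4], [5], [7]].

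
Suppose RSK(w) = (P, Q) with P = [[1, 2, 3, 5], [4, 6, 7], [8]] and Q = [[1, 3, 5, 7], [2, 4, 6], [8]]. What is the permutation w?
Reverse the RSK construction: for i from n down to 1, find the cell of Q containing i, remove the entry at that cell from P, and reverse-bump it up through P; the value ejected from row 1 is w(i).

Step i=8: Q has 8 at row 3, column 1; remove 8 from row 3 of P and reverse-bump: 8 enters row 2 and ejects 7; 7 enters row 1 and ejects 5. So w(8) = 5. P is now [[1, 2, 3, 7], [4, 6, 8]].
Step i=7: Q has 7 at row 1, column 4; remove that cell from P, ejecting 7. So w(7) = 7. P is now [[1, 2, 3], [4, 6, 8]].
Step i=6: Q has 6 at row 2, column 3; remove 8 from row 2 of P and reverse-bump: 8 enters row 1 and ejects 3. So w(6) = 3. P is now [[1, 2, 8], [4, 6]].
Step i=5: Q has 5 at row 1, column 3; remove that cell from P, ejecting 8. So w(5) = 8. P is now [[1, 2], [4, 6]].
Step i=4: Q has 4 at row 2, column 2; remove 6 from row 2 of P and reverse-bump: 6 enters row 1 and ejects 2. So w(4) = 2. P is now [[1, 6], [4]].
Step i=3: Q has 3 at row 1, column 2; remove that cell from P, ejecting 6. So w(3) = 6. P is now [[1], [4]].
Step i=2: Q has 2 at row 2, column 1; remove 4 from row 2 of P and reverse-bump: 4 enters row 1 and ejects 1. So w(2) = 1. P is now [[4]].
Step i=1: Q has 1 at row 1, column 1; remove that cell from P, ejecting 4. So w(1) = 4. P is now [].

So w = 4 1 6 2 8 3 7 5.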